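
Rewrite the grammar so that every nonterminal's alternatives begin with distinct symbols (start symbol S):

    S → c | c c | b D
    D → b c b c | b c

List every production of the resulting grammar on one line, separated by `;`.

S has alternatives sharing prefix 'c': factor to S → c S' with S' → ε | c.
D has alternatives sharing prefix 'b c': factor to D → b c D' with D' → b c | ε.

S → b D | c S'; D → b c D'; S' → ε | c; D' → b c | ε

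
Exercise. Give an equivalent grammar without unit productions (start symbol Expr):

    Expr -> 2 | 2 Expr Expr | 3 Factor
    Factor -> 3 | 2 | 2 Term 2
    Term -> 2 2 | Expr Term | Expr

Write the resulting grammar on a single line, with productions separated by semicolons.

Unit pairs: Term ⇒* {Expr}.
For each unit pair (A, B), copy every non-unit production of B to A, then drop all unit productions.

Expr -> 2 | 2 Expr Expr | 3 Factor; Factor -> 3 | 2 | 2 Term 2; Term -> 2 2 | Expr Term | 2 | 2 Expr Expr | 3 Factor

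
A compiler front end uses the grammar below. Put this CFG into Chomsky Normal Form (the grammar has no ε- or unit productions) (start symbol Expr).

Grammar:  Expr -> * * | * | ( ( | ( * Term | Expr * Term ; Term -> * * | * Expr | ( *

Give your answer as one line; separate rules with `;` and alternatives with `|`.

Expr -> X1 X1 | * | X2 X2 | X2 Y1 | Expr Y2; Term -> X1 X1 | X1 Expr | X2 X1; X1 -> *; X2 -> (; Y1 -> X1 Term; Y2 -> X1 Term

Introduce a nonterminal for each terminal appearing in a rule of length ≥ 2: X1 → *, X2 → (.
Binarize each right-hand side of length ≥ 3 by chaining fresh nonterminals (Y1, Y2, …): affected rules were Expr → X2 X1 Term; Expr → Expr X1 Term.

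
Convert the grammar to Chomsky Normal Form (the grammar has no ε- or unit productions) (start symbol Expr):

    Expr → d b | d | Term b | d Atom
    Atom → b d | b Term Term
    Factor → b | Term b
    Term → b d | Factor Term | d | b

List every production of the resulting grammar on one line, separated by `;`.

Introduce a nonterminal for each terminal appearing in a rule of length ≥ 2: X1 → d, X2 → b.
Binarize each right-hand side of length ≥ 3 by chaining fresh nonterminals (Y1, Y2, …): affected rules were Atom → X2 Term Term.

Expr → X1 X2 | d | Term X2 | X1 Atom; Atom → X2 X1 | X2 Y1; Factor → b | Term X2; Term → X2 X1 | Factor Term | d | b; X1 → d; X2 → b; Y1 → Term Term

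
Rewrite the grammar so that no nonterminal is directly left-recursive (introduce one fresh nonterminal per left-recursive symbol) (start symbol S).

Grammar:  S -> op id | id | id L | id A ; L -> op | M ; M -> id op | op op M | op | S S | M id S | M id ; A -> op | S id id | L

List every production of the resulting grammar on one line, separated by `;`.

Left recursion appears on M.
For M: α = {id S, id}, β = {id op, op op M, op, S S}. Rewrite as M → β M' and M' → α M' | ε.

S -> op id | id | id L | id A; L -> op | M; M -> id op M' | op op M M' | op M' | S S M'; A -> op | S id id | L; M' -> id S M' | id M' | ε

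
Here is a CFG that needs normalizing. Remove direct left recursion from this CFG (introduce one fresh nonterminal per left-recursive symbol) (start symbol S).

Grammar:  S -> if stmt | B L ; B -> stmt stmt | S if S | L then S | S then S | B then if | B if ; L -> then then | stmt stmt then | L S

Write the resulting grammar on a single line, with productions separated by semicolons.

S -> if stmt | B L; B -> stmt stmt B' | S if S B' | L then S B' | S then S B'; L -> then then L' | stmt stmt then L'; B' -> then if B' | if B' | ε; L' -> S L' | ε

Left recursion appears on B, L.
For B: α = {then if, if}, β = {stmt stmt, S if S, L then S, S then S}. Rewrite as B → β B' and B' → α B' | ε.
For L: α = {S}, β = {then then, stmt stmt then}. Rewrite as L → β L' and L' → α L' | ε.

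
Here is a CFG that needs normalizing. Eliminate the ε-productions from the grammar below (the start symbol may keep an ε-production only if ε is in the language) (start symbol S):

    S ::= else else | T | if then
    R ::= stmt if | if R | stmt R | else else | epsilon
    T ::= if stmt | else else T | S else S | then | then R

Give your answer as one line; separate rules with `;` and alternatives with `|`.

S ::= else else | T | if then; R ::= stmt if | if R | if | stmt R | stmt | else else; T ::= if stmt | else else T | S else S | then | then R

The nullable symbols are {R}.
ε ∉ L(G), so no ε-production is kept.
Expand every rule over subsets of its nullable positions: R → if R gives if R | if. R → stmt R gives stmt R | stmt.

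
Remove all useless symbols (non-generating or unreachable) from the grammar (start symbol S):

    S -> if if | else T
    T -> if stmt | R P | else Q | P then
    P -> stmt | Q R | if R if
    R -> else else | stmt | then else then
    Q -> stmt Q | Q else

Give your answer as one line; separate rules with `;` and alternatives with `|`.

S -> if if | else T; T -> if stmt | R P | P then; P -> stmt | if R if; R -> else else | stmt | then else then

Generating nonterminals: {P, R, S, T}.
Reachable from S after that: {P, R, S, T}.
Removed useless symbols: {Q} and every production mentioning them.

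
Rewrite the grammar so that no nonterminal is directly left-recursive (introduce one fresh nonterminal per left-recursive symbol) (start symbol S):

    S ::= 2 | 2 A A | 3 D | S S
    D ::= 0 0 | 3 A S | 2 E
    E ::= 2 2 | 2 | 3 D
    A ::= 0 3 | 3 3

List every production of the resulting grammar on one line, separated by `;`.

S is directly left-recursive.
For S: α = {S}, β = {2, 2 A A, 3 D}. Rewrite as S → β S' and S' → α S' | ε.

S ::= 2 S' | 2 A A S' | 3 D S'; D ::= 0 0 | 3 A S | 2 E; E ::= 2 2 | 2 | 3 D; A ::= 0 3 | 3 3; S' ::= S S' | ε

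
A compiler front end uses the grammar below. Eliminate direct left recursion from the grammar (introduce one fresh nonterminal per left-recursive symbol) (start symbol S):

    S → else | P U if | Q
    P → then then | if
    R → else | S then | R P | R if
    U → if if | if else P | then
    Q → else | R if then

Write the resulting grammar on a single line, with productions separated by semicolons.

S → else | P U if | Q; P → then then | if; R → else R' | S then R'; U → if if | if else P | then; Q → else | R if then; R' → P R' | if R' | ε

R is directly left-recursive.
For R: α = {P, if}, β = {else, S then}. Rewrite as R → β R' and R' → α R' | ε.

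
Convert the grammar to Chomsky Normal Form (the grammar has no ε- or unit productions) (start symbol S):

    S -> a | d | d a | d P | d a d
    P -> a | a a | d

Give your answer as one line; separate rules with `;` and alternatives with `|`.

Introduce a nonterminal for each terminal appearing in a rule of length ≥ 2: X1 → d, X2 → a.
Binarize each right-hand side of length ≥ 3 by chaining fresh nonterminals (Y1, Y2, …): affected rules were S → X1 X2 X1.

S -> a | d | X1 X2 | X1 P | X1 Y1; P -> a | X2 X2 | d; X1 -> d; X2 -> a; Y1 -> X2 X1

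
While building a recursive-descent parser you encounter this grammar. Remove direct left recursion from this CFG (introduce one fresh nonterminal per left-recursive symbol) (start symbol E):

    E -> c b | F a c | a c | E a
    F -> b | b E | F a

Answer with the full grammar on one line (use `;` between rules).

E -> c b E' | F a c E' | a c E'; F -> b F' | b E F'; E' -> a E' | epsilon; F' -> a F' | epsilon

E, F are directly left-recursive.
For E: α = {a}, β = {c b, F a c, a c}. Rewrite as E → β E' and E' → α E' | ε.
For F: α = {a}, β = {b, b E}. Rewrite as F → β F' and F' → α F' | ε.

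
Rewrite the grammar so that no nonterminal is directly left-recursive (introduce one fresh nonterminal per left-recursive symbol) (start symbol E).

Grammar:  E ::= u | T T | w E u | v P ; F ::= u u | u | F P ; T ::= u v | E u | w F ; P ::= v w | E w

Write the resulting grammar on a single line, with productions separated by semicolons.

E ::= u | T T | w E u | v P; F ::= u u F' | u F'; T ::= u v | E u | w F; P ::= v w | E w; F' ::= P F' | ε

Directly left-recursive nonterminal: F.
For F: α = {P}, β = {u u, u}. Rewrite as F → β F' and F' → α F' | ε.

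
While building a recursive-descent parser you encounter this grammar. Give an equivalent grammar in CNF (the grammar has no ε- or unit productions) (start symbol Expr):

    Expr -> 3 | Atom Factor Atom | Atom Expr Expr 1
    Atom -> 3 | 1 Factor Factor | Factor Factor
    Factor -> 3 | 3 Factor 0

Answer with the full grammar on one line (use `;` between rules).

Introduce a nonterminal for each terminal appearing in a rule of length ≥ 2: X1 → 1, X2 → 3, X3 → 0.
Binarize each right-hand side of length ≥ 3 by chaining fresh nonterminals (Y1, Y2, …): affected rules were Expr → Atom Factor Atom; Expr → Atom Expr Expr X1; Atom → X1 Factor Factor; Factor → X2 Factor X3.

Expr -> 3 | Atom Y1 | Atom Y2; Atom -> 3 | X1 Y4 | Factor Factor; Factor -> 3 | X2 Y5; X1 -> 1; X2 -> 3; X3 -> 0; Y1 -> Factor Atom; Y2 -> Expr Y3; Y3 -> Expr X1; Y4 -> Factor Factor; Y5 -> Factor X3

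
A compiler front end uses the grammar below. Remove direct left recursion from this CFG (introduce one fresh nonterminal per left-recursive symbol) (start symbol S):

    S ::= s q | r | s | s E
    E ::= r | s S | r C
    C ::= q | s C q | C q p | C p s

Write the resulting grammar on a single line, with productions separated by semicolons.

C is directly left-recursive.
For C: α = {q p, p s}, β = {q, s C q}. Rewrite as C → β C' and C' → α C' | ε.

S ::= s q | r | s | s E; E ::= r | s S | r C; C ::= q C' | s C q C'; C' ::= q p C' | p s C' | ε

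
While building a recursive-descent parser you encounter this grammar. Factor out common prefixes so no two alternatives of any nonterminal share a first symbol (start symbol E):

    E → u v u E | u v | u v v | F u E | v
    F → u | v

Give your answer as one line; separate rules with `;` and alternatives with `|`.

E → F u E | v | u v E'; F → u | v; E' → u E | eps | v

E has alternatives sharing prefix 'u v': factor to E → u v E' with E' → u E | ε | v.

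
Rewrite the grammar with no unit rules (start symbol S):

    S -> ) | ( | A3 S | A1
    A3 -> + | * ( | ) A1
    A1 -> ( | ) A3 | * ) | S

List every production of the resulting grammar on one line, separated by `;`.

Unit pairs: A1 ⇒* {S}; S ⇒* {A1}.
For each unit pair (A, B), copy every non-unit production of B to A, then drop all unit productions.

S -> ( | ) A3 | * ) | ) | A3 S; A3 -> + | * ( | ) A1; A1 -> ( | ) A3 | * ) | ) | A3 S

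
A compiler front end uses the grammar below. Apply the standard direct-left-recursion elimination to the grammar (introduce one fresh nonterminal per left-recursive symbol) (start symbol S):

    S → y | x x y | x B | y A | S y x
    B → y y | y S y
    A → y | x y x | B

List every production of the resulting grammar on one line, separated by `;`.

S → y S' | x x y S' | x B S' | y A S'; B → y y | y S y; A → y | x y x | B; S' → y x S' | eps

S is directly left-recursive.
For S: α = {y x}, β = {y, x x y, x B, y A}. Rewrite as S → β S' and S' → α S' | ε.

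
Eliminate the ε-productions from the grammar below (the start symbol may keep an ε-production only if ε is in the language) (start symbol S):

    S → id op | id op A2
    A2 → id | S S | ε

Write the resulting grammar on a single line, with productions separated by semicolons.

Nullable nonterminals: {A2}.
ε ∉ L(G), so no ε-production is kept.

S → id op | id op A2; A2 → id | S S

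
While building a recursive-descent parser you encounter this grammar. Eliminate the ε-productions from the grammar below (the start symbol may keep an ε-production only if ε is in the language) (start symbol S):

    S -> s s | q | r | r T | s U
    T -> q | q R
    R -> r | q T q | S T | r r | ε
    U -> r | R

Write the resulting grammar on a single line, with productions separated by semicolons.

The nullable symbols are {R, U}.
ε ∉ L(G), so no ε-production is kept.
For each production, add variants omitting each subset of nullable occurrences: S → s U gives s U | s.

S -> s s | q | r | r T | s U | s; T -> q | q R; R -> r | q T q | S T | r r; U -> r | R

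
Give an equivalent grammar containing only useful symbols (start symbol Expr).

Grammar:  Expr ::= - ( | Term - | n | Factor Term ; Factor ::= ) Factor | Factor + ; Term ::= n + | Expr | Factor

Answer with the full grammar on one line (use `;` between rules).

Expr ::= - ( | Term - | n; Term ::= n + | Expr

Generating nonterminals: {Expr, Term}.
Reachable from Expr after that: {Expr, Term}.
Removed useless symbols: {Factor} and every production mentioning them.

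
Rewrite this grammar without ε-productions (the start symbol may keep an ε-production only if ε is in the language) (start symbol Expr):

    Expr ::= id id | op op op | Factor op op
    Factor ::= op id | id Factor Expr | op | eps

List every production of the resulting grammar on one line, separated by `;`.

The nullable symbols are {Factor}.
ε ∉ L(G), so no ε-production is kept.
Add the nullable-subset variants: Expr → Factor op op gives Factor op op | op op. Factor → id Factor Expr gives id Factor Expr | id Expr.

Expr ::= id id | op op op | Factor op op | op op; Factor ::= op id | id Factor Expr | id Expr | op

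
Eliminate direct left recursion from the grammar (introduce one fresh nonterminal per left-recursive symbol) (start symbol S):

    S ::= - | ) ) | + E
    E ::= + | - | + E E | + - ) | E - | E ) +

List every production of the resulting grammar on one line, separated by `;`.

Left recursion appears on E.
For E: α = {-, ) +}, β = {+, -, + E E, + - )}. Rewrite as E → β E' and E' → α E' | ε.

S ::= - | ) ) | + E; E ::= + E' | - E' | + E E E' | + - ) E'; E' ::= - E' | ) + E' | ε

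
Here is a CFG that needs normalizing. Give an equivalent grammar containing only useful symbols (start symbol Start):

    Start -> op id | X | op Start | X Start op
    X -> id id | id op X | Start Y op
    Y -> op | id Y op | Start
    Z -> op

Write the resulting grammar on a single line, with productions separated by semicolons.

Start -> op id | X | op Start | X Start op; X -> id id | id op X | Start Y op; Y -> op | id Y op | Start

Generating nonterminals: {Start, X, Y, Z}.
Reachable from Start after that: {Start, X, Y}.
Removed useless symbols: {Z} and every production mentioning them.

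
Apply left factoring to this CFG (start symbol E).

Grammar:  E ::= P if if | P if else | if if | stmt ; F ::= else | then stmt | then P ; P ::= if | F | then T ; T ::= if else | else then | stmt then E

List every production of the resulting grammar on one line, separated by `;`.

E has alternatives sharing prefix 'P if': factor to E → P if E' with E' → if | else.
F has alternatives sharing prefix 'then': factor to F → then F' with F' → stmt | P.

E ::= if if | stmt | P if E'; F ::= else | then F'; P ::= if | F | then T; T ::= if else | else then | stmt then E; E' ::= if | else; F' ::= stmt | P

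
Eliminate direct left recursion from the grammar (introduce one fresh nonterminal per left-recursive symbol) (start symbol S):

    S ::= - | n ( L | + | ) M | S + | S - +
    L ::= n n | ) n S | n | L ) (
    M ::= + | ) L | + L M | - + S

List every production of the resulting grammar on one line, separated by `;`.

S, L are directly left-recursive.
For S: α = {+, - +}, β = {-, n ( L, +, ) M}. Rewrite as S → β S' and S' → α S' | ε.
For L: α = {) (}, β = {n n, ) n S, n}. Rewrite as L → β L' and L' → α L' | ε.

S ::= - S' | n ( L S' | + S' | ) M S'; L ::= n n L' | ) n S L' | n L'; M ::= + | ) L | + L M | - + S; S' ::= + S' | - + S' | epsilon; L' ::= ) ( L' | epsilon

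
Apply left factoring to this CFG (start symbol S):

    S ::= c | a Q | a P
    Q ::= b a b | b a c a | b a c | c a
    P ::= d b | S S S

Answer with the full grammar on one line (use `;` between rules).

S has alternatives sharing prefix 'a': factor to S → a S' with S' → Q | P.
Q has alternatives sharing prefix 'b a': factor to Q → b a Q' with Q' → b | c a | c.
Q' has alternatives sharing prefix 'c': factor to Q' → c Q'' with Q'' → a | ε.

S ::= c | a S'; Q ::= c a | b a Q'; P ::= d b | S S S; S' ::= Q | P; Q' ::= b | c Q''; Q'' ::= a | epsilon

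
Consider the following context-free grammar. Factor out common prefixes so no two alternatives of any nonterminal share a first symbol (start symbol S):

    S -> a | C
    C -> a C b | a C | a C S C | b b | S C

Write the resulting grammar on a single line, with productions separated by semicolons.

C has alternatives sharing prefix 'a C': factor to C → a C C' with C' → b | ε | S C.

S -> a | C; C -> b b | S C | a C C'; C' -> b | ε | S C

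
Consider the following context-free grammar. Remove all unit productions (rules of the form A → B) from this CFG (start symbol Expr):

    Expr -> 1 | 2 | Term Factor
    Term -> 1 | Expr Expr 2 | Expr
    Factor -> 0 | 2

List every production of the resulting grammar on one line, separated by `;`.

Expr -> 1 | 2 | Term Factor; Term -> 1 | Expr Expr 2 | 2 | Term Factor; Factor -> 0 | 2

Unit pairs: Term ⇒* {Expr}.
For every A with A ⇒* B via unit rules, add B's non-unit alternatives to A; then delete every rule of the form X → Y.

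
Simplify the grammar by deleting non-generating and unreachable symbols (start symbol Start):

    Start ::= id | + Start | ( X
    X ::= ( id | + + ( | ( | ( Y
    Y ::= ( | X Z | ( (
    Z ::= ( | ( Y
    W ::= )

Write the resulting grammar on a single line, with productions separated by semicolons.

Start ::= id | + Start | ( X; X ::= ( id | + + ( | ( | ( Y; Y ::= ( | X Z | ( (; Z ::= ( | ( Y

Generating nonterminals: {Start, W, X, Y, Z}.
Reachable from Start after that: {Start, X, Y, Z}.
Removed useless symbols: {W} and every production mentioning them.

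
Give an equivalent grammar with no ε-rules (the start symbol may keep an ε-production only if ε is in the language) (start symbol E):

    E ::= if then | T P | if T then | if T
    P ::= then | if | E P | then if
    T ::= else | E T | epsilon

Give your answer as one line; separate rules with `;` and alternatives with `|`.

The nullable symbols are {T}.
ε ∉ L(G), so no ε-production is kept.
For each production, add variants omitting each subset of nullable occurrences: E → T P gives T P | P. E → if T gives if T | if. T → E T gives E T | E.

E ::= if then | T P | P | if T then | if T | if; P ::= then | if | E P | then if; T ::= else | E T | E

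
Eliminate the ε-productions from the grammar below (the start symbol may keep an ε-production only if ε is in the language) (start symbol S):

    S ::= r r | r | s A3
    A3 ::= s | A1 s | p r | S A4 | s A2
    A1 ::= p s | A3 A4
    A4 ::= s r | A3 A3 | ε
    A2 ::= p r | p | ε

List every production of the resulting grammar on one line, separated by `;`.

S ::= r r | r | s A3; A3 ::= s | A1 s | p r | S A4 | S | s A2; A1 ::= p s | A3 A4 | A3; A4 ::= s r | A3 A3; A2 ::= p r | p

The nullable symbols are {A2, A4}.
ε ∉ L(G), so no ε-production is kept.
For each production, add variants omitting each subset of nullable occurrences: A3 → S A4 gives S A4 | S. A1 → A3 A4 gives A3 A4 | A3.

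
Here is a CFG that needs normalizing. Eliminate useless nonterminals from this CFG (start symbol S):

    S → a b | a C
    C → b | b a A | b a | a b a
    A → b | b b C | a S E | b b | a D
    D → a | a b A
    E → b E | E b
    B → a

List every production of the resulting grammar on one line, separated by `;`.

S → a b | a C; C → b | b a A | b a | a b a; A → b | b b C | b b | a D; D → a | a b A

Generating nonterminals: {A, B, C, D, S}.
Reachable from S after that: {A, C, D, S}.
Removed useless symbols: {B, E} and every production mentioning them.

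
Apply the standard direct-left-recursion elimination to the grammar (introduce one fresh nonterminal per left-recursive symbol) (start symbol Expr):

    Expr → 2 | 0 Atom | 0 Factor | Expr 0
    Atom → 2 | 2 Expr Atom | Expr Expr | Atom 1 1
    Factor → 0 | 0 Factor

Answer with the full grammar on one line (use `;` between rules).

Expr → 2 Expr1 | 0 Atom Expr1 | 0 Factor Expr1; Atom → 2 Atom1 | 2 Expr Atom Atom1 | Expr Expr Atom1; Factor → 0 | 0 Factor; Expr1 → 0 Expr1 | ε; Atom1 → 1 1 Atom1 | ε

Directly left-recursive nonterminals: Expr, Atom.
For Expr: α = {0}, β = {2, 0 Atom, 0 Factor}. Rewrite as Expr → β Expr1 and Expr1 → α Expr1 | ε.
For Atom: α = {1 1}, β = {2, 2 Expr Atom, Expr Expr}. Rewrite as Atom → β Atom1 and Atom1 → α Atom1 | ε.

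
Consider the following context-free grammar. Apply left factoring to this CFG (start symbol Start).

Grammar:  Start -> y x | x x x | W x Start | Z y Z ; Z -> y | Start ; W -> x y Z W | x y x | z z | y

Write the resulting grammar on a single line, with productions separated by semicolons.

Start -> y x | x x x | W x Start | Z y Z; Z -> y | Start; W -> z z | y | x y W1; W1 -> Z W | x

W has alternatives sharing prefix 'x y': factor to W → x y W1 with W1 → Z W | x.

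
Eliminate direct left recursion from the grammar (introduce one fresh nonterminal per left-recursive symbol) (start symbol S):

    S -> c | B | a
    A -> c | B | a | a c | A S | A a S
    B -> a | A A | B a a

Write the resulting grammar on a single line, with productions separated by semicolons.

Left recursion appears on A, B.
For A: α = {S, a S}, β = {c, B, a, a c}. Rewrite as A → β A' and A' → α A' | ε.
For B: α = {a a}, β = {a, A A}. Rewrite as B → β B' and B' → α B' | ε.

S -> c | B | a; A -> c A' | B A' | a A' | a c A'; B -> a B' | A A B'; A' -> S A' | a S A' | eps; B' -> a a B' | eps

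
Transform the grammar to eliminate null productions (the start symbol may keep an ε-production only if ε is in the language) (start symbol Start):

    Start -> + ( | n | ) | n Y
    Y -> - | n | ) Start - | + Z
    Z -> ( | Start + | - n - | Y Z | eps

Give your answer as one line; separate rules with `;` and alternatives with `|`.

Nullable set = {Z}.
ε ∉ L(G), so no ε-production is kept.
Add the nullable-subset variants: Y → + Z gives + Z | +. Z → Y Z gives Y Z | Y.

Start -> + ( | n | ) | n Y; Y -> - | n | ) Start - | + Z | +; Z -> ( | Start + | - n - | Y Z | Y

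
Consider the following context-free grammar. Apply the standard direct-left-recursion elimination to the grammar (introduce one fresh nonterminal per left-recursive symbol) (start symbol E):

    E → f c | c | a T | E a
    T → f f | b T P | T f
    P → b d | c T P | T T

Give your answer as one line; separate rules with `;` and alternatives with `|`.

Left recursion appears on E, T.
For E: α = {a}, β = {f c, c, a T}. Rewrite as E → β E' and E' → α E' | ε.
For T: α = {f}, β = {f f, b T P}. Rewrite as T → β T' and T' → α T' | ε.

E → f c E' | c E' | a T E'; T → f f T' | b T P T'; P → b d | c T P | T T; E' → a E' | ε; T' → f T' | ε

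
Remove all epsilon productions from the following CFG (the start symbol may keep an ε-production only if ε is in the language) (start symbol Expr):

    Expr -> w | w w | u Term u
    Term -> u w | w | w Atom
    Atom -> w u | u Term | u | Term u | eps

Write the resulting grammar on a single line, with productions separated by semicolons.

Expr -> w | w w | u Term u; Term -> u w | w | w Atom; Atom -> w u | u Term | u | Term u

The nullable symbols are {Atom}.
ε ∉ L(G), so no ε-production is kept.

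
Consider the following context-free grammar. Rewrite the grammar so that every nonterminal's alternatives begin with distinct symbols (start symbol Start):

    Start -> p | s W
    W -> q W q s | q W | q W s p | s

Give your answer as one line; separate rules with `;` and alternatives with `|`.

Start -> p | s W; W -> s | q W W1; W1 -> q s | ε | s p

W has alternatives sharing prefix 'q W': factor to W → q W W1 with W1 → q s | ε | s p.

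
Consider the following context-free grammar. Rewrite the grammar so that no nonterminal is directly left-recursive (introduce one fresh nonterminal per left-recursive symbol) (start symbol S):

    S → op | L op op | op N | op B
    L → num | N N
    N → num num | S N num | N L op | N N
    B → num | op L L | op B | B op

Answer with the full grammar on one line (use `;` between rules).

S → op | L op op | op N | op B; L → num | N N; N → num num N' | S N num N'; B → num B' | op L L B' | op B B'; N' → L op N' | N N' | ε; B' → op B' | ε

N, B are directly left-recursive.
For N: α = {L op, N}, β = {num num, S N num}. Rewrite as N → β N' and N' → α N' | ε.
For B: α = {op}, β = {num, op L L, op B}. Rewrite as B → β B' and B' → α B' | ε.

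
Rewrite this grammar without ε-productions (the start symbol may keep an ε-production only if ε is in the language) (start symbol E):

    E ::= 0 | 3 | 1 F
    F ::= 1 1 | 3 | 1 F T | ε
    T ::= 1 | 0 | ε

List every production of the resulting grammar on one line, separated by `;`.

E ::= 0 | 3 | 1 F | 1; F ::= 1 1 | 3 | 1 F T | 1 F | 1 T | 1; T ::= 1 | 0

Nullable nonterminals: {F, T}.
ε ∉ L(G), so no ε-production is kept.
Expand every rule over subsets of its nullable positions: E → 1 F gives 1 F | 1. F → 1 F T gives 1 F T | 1 F | 1 T | 1.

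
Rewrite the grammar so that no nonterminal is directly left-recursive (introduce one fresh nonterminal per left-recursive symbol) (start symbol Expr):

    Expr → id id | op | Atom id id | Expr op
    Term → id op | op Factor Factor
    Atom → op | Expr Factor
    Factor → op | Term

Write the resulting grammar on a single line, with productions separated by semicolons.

Expr → id id Expr1 | op Expr1 | Atom id id Expr1; Term → id op | op Factor Factor; Atom → op | Expr Factor; Factor → op | Term; Expr1 → op Expr1 | epsilon

Expr is directly left-recursive.
For Expr: α = {op}, β = {id id, op, Atom id id}. Rewrite as Expr → β Expr1 and Expr1 → α Expr1 | ε.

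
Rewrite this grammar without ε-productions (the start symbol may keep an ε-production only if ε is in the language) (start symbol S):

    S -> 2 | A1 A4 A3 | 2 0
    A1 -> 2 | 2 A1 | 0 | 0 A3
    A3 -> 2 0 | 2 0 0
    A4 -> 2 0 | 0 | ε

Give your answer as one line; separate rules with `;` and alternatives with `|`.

S -> 2 | A1 A4 A3 | A1 A3 | 2 0; A1 -> 2 | 2 A1 | 0 | 0 A3; A3 -> 2 0 | 2 0 0; A4 -> 2 0 | 0

Nullable set = {A4}.
ε ∉ L(G), so no ε-production is kept.
Add the nullable-subset variants: S → A1 A4 A3 gives A1 A4 A3 | A1 A3.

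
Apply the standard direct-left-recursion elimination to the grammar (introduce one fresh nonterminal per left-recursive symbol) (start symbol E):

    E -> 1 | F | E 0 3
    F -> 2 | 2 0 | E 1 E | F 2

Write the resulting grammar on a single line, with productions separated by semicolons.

E -> 1 E' | F E'; F -> 2 F' | 2 0 F' | E 1 E F'; E' -> 0 3 E' | eps; F' -> 2 F' | eps

E, F are directly left-recursive.
For E: α = {0 3}, β = {1, F}. Rewrite as E → β E' and E' → α E' | ε.
For F: α = {2}, β = {2, 2 0, E 1 E}. Rewrite as F → β F' and F' → α F' | ε.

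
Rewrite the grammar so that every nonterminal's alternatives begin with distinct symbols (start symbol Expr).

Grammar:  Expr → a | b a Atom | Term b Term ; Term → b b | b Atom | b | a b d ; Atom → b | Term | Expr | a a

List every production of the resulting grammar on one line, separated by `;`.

Expr → a | b a Atom | Term b Term; Term → a b d | b Term1; Atom → b | Term | Expr | a a; Term1 → b | Atom | ε

Term has alternatives sharing prefix 'b': factor to Term → b Term1 with Term1 → b | Atom | ε.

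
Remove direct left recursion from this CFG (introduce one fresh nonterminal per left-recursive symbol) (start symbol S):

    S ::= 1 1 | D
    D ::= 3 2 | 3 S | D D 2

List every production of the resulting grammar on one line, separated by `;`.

S ::= 1 1 | D; D ::= 3 2 D' | 3 S D'; D' ::= D 2 D' | ε

Left recursion appears on D.
For D: α = {D 2}, β = {3 2, 3 S}. Rewrite as D → β D' and D' → α D' | ε.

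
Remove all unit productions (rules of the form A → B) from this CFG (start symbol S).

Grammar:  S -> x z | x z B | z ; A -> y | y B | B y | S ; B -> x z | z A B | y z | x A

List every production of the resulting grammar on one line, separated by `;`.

S -> x z | x z B | z; A -> x z | x z B | z | y | y B | B y; B -> x z | z A B | y z | x A

Unit pairs: A ⇒* {S}.
For each unit pair (A, B), copy every non-unit production of B to A, then drop all unit productions.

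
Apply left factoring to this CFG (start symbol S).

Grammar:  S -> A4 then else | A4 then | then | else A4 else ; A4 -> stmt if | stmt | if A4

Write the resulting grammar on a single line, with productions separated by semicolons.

S has alternatives sharing prefix 'A4 then': factor to S → A4 then S' with S' → else | ε.
A4 has alternatives sharing prefix 'stmt': factor to A4 → stmt A4' with A4' → if | ε.

S -> then | else A4 else | A4 then S'; A4 -> if A4 | stmt A4'; S' -> else | epsilon; A4' -> if | epsilon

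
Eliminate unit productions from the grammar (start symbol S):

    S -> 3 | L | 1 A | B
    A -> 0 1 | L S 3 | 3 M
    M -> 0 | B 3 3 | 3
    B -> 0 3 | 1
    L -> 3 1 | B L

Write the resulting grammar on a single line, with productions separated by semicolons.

S -> 3 1 | B L | 0 3 | 1 | 3 | 1 A; A -> 0 1 | L S 3 | 3 M; M -> 0 | B 3 3 | 3; B -> 0 3 | 1; L -> 3 1 | B L

Unit pairs: S ⇒* {B, L}.
For every A with A ⇒* B via unit rules, add B's non-unit alternatives to A; then delete every rule of the form X → Y.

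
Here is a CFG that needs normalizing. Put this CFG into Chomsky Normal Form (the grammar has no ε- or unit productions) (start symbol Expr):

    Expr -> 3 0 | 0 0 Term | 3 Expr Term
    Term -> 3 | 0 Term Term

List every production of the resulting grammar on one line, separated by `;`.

Expr -> X1 X2 | X2 Y1 | X1 Y2; Term -> 3 | X2 Y3; X1 -> 3; X2 -> 0; Y1 -> X2 Term; Y2 -> Expr Term; Y3 -> Term Term

Introduce a nonterminal for each terminal appearing in a rule of length ≥ 2: X1 → 3, X2 → 0.
Binarize each right-hand side of length ≥ 3 by chaining fresh nonterminals (Y1, Y2, …): affected rules were Expr → X2 X2 Term; Expr → X1 Expr Term; Term → X2 Term Term.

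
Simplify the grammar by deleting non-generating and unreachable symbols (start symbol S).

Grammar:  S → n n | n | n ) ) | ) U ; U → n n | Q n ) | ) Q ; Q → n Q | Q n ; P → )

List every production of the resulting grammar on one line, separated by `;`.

S → n n | n | n ) ) | ) U; U → n n

Generating nonterminals: {P, S, U}.
Reachable from S after that: {S, U}.
Removed useless symbols: {P, Q} and every production mentioning them.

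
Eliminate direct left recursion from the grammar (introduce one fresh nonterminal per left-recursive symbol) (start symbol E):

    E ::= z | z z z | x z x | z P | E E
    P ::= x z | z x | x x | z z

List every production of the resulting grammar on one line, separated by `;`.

Directly left-recursive nonterminal: E.
For E: α = {E}, β = {z, z z z, x z x, z P}. Rewrite as E → β E' and E' → α E' | ε.

E ::= z E' | z z z E' | x z x E' | z P E'; P ::= x z | z x | x x | z z; E' ::= E E' | ε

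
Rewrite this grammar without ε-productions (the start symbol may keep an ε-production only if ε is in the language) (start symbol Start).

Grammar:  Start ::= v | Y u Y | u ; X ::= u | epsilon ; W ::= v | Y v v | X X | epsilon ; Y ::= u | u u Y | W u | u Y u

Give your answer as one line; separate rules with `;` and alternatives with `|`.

Start ::= v | Y u Y | u; X ::= u; W ::= v | Y v v | X X | X; Y ::= u | u u Y | W u | u Y u

The nullable symbols are {W, X}.
ε ∉ L(G), so no ε-production is kept.
For each production, add variants omitting each subset of nullable occurrences: W → X X gives X X | X.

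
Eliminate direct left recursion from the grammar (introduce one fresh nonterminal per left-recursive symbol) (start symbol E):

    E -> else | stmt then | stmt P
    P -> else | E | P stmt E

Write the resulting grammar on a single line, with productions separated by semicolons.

E -> else | stmt then | stmt P; P -> else P' | E P'; P' -> stmt E P' | ε

P is directly left-recursive.
For P: α = {stmt E}, β = {else, E}. Rewrite as P → β P' and P' → α P' | ε.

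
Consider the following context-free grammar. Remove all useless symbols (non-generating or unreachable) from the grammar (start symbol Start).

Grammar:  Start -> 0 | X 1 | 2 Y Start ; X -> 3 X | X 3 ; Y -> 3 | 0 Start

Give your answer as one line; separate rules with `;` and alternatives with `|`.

Start -> 0 | 2 Y Start; Y -> 3 | 0 Start

Generating nonterminals: {Start, Y}.
Reachable from Start after that: {Start, Y}.
Removed useless symbols: {X} and every production mentioning them.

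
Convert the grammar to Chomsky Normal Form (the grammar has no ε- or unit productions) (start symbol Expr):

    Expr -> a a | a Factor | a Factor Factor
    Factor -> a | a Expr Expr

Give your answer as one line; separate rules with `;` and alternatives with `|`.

Introduce a nonterminal for each terminal appearing in a rule of length ≥ 2: X1 → a.
Binarize each right-hand side of length ≥ 3 by chaining fresh nonterminals (Y1, Y2, …): affected rules were Expr → X1 Factor Factor; Factor → X1 Expr Expr.

Expr -> X1 X1 | X1 Factor | X1 Y1; Factor -> a | X1 Y2; X1 -> a; Y1 -> Factor Factor; Y2 -> Expr Expr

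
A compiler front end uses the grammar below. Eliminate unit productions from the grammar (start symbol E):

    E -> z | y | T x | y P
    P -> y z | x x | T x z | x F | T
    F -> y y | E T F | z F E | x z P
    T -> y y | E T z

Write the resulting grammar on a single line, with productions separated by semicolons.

Unit pairs: P ⇒* {T}.
For each unit pair (A, B), copy every non-unit production of B to A, then drop all unit productions.

E -> z | y | T x | y P; P -> y z | x x | T x z | x F | y y | E T z; F -> y y | E T F | z F E | x z P; T -> y y | E T z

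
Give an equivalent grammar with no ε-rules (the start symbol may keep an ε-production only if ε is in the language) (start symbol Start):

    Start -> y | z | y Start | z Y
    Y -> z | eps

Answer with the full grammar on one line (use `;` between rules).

Start -> y | z | y Start | z Y; Y -> z

Nullable set = {Y}.
ε ∉ L(G), so no ε-production is kept.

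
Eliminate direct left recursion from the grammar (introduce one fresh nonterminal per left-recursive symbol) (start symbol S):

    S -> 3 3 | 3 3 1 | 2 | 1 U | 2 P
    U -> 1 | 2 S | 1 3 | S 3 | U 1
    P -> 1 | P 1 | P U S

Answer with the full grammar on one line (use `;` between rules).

S -> 3 3 | 3 3 1 | 2 | 1 U | 2 P; U -> 1 U' | 2 S U' | 1 3 U' | S 3 U'; P -> 1 P'; U' -> 1 U' | ε; P' -> 1 P' | U S P' | ε

Directly left-recursive nonterminals: U, P.
For U: α = {1}, β = {1, 2 S, 1 3, S 3}. Rewrite as U → β U' and U' → α U' | ε.
For P: α = {1, U S}, β = {1}. Rewrite as P → β P' and P' → α P' | ε.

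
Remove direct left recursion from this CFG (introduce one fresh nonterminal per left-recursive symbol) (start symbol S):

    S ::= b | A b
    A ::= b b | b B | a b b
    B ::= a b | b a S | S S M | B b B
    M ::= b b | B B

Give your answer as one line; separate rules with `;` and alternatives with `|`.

Directly left-recursive nonterminal: B.
For B: α = {b B}, β = {a b, b a S, S S M}. Rewrite as B → β B' and B' → α B' | ε.

S ::= b | A b; A ::= b b | b B | a b b; B ::= a b B' | b a S B' | S S M B'; M ::= b b | B B; B' ::= b B B' | eps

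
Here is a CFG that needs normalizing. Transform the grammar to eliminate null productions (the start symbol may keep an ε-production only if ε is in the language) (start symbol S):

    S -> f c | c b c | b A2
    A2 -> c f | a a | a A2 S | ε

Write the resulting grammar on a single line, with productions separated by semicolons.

Nullable nonterminals: {A2}.
ε ∉ L(G), so no ε-production is kept.
Add the nullable-subset variants: S → b A2 gives b A2 | b. A2 → a A2 S gives a A2 S | a S.

S -> f c | c b c | b A2 | b; A2 -> c f | a a | a A2 S | a S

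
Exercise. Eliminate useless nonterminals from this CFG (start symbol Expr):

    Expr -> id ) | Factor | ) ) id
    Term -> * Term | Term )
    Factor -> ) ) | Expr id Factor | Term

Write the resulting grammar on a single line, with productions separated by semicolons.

Expr -> id ) | Factor | ) ) id; Factor -> ) ) | Expr id Factor

Generating nonterminals: {Expr, Factor}.
Reachable from Expr after that: {Expr, Factor}.
Removed useless symbols: {Term} and every production mentioning them.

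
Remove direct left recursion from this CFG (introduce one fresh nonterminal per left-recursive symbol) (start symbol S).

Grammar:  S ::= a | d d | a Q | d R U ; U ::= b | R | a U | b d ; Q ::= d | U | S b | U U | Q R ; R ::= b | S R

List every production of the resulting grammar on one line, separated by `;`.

Directly left-recursive nonterminal: Q.
For Q: α = {R}, β = {d, U, S b, U U}. Rewrite as Q → β Q' and Q' → α Q' | ε.

S ::= a | d d | a Q | d R U; U ::= b | R | a U | b d; Q ::= d Q' | U Q' | S b Q' | U U Q'; R ::= b | S R; Q' ::= R Q' | ε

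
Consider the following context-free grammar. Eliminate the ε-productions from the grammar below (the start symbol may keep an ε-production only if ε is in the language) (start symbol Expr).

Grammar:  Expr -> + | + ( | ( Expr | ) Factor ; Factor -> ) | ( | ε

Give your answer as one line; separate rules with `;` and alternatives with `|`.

Nullable nonterminals: {Factor}.
ε ∉ L(G), so no ε-production is kept.
For each production, add variants omitting each subset of nullable occurrences: Expr → ) Factor gives ) Factor | ).

Expr -> + | + ( | ( Expr | ) Factor | ); Factor -> ) | (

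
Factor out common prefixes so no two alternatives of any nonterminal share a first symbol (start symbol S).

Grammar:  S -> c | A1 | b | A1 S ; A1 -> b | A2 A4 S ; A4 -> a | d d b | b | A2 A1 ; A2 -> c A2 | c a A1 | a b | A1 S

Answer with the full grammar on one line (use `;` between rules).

S has alternatives sharing prefix 'A1': factor to S → A1 S' with S' → ε | S.
A2 has alternatives sharing prefix 'c': factor to A2 → c A2' with A2' → A2 | a A1.

S -> c | b | A1 S'; A1 -> b | A2 A4 S; A4 -> a | d d b | b | A2 A1; A2 -> a b | A1 S | c A2'; S' -> ε | S; A2' -> A2 | a A1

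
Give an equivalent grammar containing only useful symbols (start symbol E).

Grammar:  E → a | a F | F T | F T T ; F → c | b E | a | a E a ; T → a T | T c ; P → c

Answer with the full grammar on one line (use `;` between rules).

Generating nonterminals: {E, F, P}.
Reachable from E after that: {E, F}.
Removed useless symbols: {P, T} and every production mentioning them.

E → a | a F; F → c | b E | a | a E a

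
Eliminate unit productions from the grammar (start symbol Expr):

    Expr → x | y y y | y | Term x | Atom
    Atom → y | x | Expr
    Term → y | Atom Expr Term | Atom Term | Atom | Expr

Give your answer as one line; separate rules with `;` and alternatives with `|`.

Expr → y | x | y y y | Term x; Atom → y | x | y y y | Term x; Term → y | Atom Expr Term | Atom Term | x | y y y | Term x

Unit pairs: Atom ⇒* {Expr}; Expr ⇒* {Atom}; Term ⇒* {Atom, Expr}.
Replace each nonterminal's rules with the union of the non-unit rules of every nonterminal it unit-derives.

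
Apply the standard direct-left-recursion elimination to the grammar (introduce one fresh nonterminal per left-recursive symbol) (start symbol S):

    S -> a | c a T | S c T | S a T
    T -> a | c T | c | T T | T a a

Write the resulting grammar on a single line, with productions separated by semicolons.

Left recursion appears on S, T.
For S: α = {c T, a T}, β = {a, c a T}. Rewrite as S → β S' and S' → α S' | ε.
For T: α = {T, a a}, β = {a, c T, c}. Rewrite as T → β T' and T' → α T' | ε.

S -> a S' | c a T S'; T -> a T' | c T T' | c T'; S' -> c T S' | a T S' | ε; T' -> T T' | a a T' | ε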